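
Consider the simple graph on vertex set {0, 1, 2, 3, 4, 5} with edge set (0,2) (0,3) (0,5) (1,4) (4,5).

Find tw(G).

A width-1 tree decomposition is:
Bags: B1 = {0, 3}  B2 = {0, 5}  B3 = {4, 5}  B4 = {0, 2}  B5 = {1, 4}
Tree: B1–B2, B2–B3, B1–B4, B3–B5
The largest bag has 2 vertices, giving width 1; this decomposition certifies tw(G) ≤ 1. Any graph with an edge has treewidth ≥ 1, and G has the edge 0–3. The upper and lower bounds meet at 1, so that is the treewidth.

1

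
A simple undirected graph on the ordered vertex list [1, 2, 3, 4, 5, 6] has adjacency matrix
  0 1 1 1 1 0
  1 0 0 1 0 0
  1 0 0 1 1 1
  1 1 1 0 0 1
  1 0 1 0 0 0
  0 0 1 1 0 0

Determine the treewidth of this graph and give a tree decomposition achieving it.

Every bag has size at most 3, so the width is 3 − 1 = 2 and tw(G) ≤ 2. On the other hand G contains the 3-clique {1, 2, 4}. A clique must lie in a single bag of any decomposition, so no decomposition can have width below 2. Hence tw(G) = 2 exactly.

Treewidth 2.
One such decomposition:
Bags: B1 = {1, 3, 4}  B2 = {1, 2, 4}  B3 = {1, 3, 5}  B4 = {3, 4, 6}
Tree: B1–B2, B1–B3, B1–B4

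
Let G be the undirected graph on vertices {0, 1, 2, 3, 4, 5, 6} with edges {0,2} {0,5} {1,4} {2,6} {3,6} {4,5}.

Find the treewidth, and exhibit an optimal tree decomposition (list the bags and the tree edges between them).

Treewidth 1.
Bags: B1 = {3, 6}  B2 = {2, 6}  B3 = {0, 2}  B4 = {0, 5}  B5 = {4, 5}  B6 = {1, 4}
Tree: B1–B2, B2–B3, B3–B4, B4–B5, B5–B6

The largest bag has 2 vertices, giving width 1; this decomposition certifies tw(G) ≤ 1. Since G has at least one edge (e.g. 3–6), it is not an edgeless graph, so tw(G) ≥ 1. Combining the bounds, tw(G) = 1.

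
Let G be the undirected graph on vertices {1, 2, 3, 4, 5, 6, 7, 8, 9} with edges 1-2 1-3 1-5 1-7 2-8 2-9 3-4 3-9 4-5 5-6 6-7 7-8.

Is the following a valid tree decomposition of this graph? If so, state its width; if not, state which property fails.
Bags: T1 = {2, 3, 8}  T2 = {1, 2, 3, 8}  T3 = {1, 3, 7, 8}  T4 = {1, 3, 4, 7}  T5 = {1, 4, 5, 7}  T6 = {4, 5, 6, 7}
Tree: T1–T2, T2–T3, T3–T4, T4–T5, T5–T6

A tree decomposition must satisfy three properties: every vertex lies in some bag; for every edge, both endpoints lie together in some bag; and for every vertex, the bags containing it form a connected subtree. Here vertex 9 appears in no bag, so the decomposition is invalid.

No — vertex 9 appears in no bag.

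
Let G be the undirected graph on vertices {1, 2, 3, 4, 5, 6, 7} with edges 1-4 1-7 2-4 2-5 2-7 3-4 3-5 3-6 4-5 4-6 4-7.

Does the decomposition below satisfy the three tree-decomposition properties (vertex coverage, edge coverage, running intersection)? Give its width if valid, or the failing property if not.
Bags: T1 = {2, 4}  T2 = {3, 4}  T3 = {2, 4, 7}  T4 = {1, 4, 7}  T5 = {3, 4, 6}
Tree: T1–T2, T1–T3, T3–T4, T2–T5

No — vertex 5 appears in no bag.

A tree decomposition must satisfy three properties: every vertex lies in some bag; for every edge, both endpoints lie together in some bag; and for every vertex, the bags containing it form a connected subtree. Here vertex 5 appears in no bag, so the decomposition is invalid.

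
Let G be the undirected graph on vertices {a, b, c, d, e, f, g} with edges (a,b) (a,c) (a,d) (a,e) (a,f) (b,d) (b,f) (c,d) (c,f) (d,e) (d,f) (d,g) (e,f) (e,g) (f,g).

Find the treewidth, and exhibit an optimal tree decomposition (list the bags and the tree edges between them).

Every bag has size at most 4, so the width is 4 − 1 = 3 and tw(G) ≤ 3. On the other hand G contains the 4-clique {d, e, f, g}. A clique must lie in a single bag of any decomposition, so no decomposition can have width below 3. The upper and lower bounds meet at 3, so that is the treewidth.

Treewidth 3.
One such decomposition:
Bags: B1 = {a, d, e, f}  B2 = {a, b, d, f}  B3 = {a, c, d, f}  B4 = {d, e, f, g}
Tree: B1–B2, B1–B3, B1–B4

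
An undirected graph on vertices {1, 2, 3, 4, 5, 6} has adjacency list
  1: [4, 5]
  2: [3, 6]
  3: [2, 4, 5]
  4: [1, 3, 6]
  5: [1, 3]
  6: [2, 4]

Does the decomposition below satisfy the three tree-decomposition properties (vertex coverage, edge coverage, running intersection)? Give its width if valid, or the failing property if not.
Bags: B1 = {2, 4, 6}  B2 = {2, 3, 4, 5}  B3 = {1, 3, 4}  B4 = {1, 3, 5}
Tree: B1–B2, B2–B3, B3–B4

A tree decomposition must satisfy three properties: every vertex lies in some bag; for every edge, both endpoints lie together in some bag; and for every vertex, the bags containing it form a connected subtree. Here bags containing vertex 5 are not connected in the tree, so the decomposition is invalid.

No — bags containing vertex 5 are not connected in the tree.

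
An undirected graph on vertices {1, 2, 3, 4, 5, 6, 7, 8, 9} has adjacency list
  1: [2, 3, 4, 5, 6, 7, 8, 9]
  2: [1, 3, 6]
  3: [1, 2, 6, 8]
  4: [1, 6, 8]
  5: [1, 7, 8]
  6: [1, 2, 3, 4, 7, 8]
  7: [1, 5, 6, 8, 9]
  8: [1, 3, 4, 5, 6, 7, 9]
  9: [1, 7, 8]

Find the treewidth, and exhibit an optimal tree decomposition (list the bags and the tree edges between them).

Treewidth 3.
One optimal decomposition is:
Bags: B1 = {1, 3, 6, 8}  B2 = {1, 6, 7, 8}  B3 = {1, 2, 3, 6}  B4 = {1, 5, 7, 8}  B5 = {1, 4, 6, 8}  B6 = {1, 7, 8, 9}
Tree: B1–B2, B1–B3, B2–B4, B1–B5, B2–B6

The largest bag has 4 vertices, giving width 3; this decomposition certifies tw(G) ≤ 3. On the other hand G contains the 4-clique {1, 7, 8, 9}. A clique must lie in a single bag of any decomposition, so no decomposition can have width below 3. Combining the bounds, tw(G) = 3.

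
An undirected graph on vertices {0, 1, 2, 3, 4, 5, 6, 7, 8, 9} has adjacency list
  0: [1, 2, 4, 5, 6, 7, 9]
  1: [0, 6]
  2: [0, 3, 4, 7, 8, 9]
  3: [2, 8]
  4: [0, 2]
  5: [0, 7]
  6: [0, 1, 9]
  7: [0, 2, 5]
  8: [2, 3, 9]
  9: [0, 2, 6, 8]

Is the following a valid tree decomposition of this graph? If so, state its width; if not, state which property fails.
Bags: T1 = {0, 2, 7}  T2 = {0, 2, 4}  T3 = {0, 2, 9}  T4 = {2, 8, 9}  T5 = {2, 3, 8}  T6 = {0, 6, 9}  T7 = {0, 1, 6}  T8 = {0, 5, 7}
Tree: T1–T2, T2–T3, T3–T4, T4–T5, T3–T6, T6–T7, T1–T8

Checking the three conditions: (i) the bags cover all of {0, 1, 2, 3, 4, 5, 6, 7, 8, 9}; (ii) for each edge, some bag contains both endpoints; (iii) the bags containing any fixed vertex form a subtree. All hold, so the decomposition is valid with width 3 − 1 = 2.

Yes; width 2.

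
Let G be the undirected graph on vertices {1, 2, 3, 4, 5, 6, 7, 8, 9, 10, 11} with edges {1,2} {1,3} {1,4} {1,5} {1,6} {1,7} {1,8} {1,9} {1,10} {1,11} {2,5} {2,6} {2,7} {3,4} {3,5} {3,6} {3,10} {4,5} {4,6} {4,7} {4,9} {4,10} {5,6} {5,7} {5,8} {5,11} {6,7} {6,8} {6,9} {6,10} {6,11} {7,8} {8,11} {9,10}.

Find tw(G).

A width-4 tree decomposition is:
Bags: B1 = {1, 3, 4, 5, 6}  B2 = {1, 4, 5, 6, 7}  B3 = {1, 5, 6, 7, 8}  B4 = {1, 5, 6, 8, 11}  B5 = {1, 3, 4, 6, 10}  B6 = {1, 4, 6, 9, 10}  B7 = {1, 2, 5, 6, 7}
Tree: B1–B2, B2–B3, B3–B4, B1–B5, B5–B6, B3–B7
Every bag has size at most 5, so the width is 5 − 1 = 4 and tw(G) ≤ 4. For the lower bound, the 5 vertices {1, 4, 6, 9, 10} are pairwise adjacent, and any tree decomposition puts a clique entirely inside one bag — forcing width ≥ 4. Hence tw(G) = 4 exactly.

4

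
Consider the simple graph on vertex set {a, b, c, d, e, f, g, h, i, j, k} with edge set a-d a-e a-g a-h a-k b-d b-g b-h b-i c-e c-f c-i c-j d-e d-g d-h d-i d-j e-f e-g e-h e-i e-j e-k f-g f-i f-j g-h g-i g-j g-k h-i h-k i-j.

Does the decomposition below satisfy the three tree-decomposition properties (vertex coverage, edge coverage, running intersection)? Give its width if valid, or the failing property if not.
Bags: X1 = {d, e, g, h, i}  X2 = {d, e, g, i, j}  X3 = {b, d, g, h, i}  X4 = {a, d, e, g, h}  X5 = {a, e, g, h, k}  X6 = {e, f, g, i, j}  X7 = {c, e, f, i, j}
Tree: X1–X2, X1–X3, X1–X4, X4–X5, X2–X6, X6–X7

Yes; width 4.

Every vertex of G appears in some bag (union = {a, b, c, d, e, f, g, h, i, j, k}); every edge is covered by a bag; and for each vertex v the set of bags containing v is connected in the bag tree. The decomposition is therefore valid. The largest bag has 5 vertices, so the width is 4.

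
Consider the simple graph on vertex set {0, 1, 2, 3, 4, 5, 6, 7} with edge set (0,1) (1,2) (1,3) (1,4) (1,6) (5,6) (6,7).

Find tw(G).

1

A width-1 tree decomposition is:
Bags: B1 = {6, 7}  B2 = {1, 6}  B3 = {5, 6}  B4 = {1, 2}  B5 = {0, 1}  B6 = {1, 4}  B7 = {1, 3}
Tree: B1–B2, B1–B3, B2–B4, B2–B5, B4–B6, B6–B7
Every bag has size at most 2, so the width is 2 − 1 = 1 and tw(G) ≤ 1. Since G has at least one edge (e.g. 7–6), it is not an edgeless graph, so tw(G) ≥ 1. Hence tw(G) = 1 exactly.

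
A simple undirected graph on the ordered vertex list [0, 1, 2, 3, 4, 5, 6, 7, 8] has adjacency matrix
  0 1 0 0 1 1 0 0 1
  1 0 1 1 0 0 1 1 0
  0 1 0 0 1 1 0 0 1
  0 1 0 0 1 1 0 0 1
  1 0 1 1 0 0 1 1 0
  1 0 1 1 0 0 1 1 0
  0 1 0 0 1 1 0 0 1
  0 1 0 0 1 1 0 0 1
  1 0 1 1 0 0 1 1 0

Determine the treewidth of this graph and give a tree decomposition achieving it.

Treewidth 4.
One such decomposition:
Bags: B1 = {0, 1, 4, 5, 8}  B2 = {1, 4, 5, 7, 8}  B3 = {1, 4, 5, 6, 8}  B4 = {1, 2, 4, 5, 8}  B5 = {1, 3, 4, 5, 8}
Tree: B1–B2, B2–B3, B3–B4, B4–B5

Each bag holds 5 vertices, so the decomposition has width 4, which upper-bounds the treewidth. For the lower bound: the 5 vertex sets {0,8}, {4,7}, {5,6}, {1}, {2} are disjoint, each induces a connected subgraph, and every pair is joined by at least one edge of G. Contracting each set to a single vertex therefore yields K_{5} as a minor, and since treewidth is minor-monotone, tw(G) ≥ tw(K_{5}) = 4. Therefore the treewidth is 4.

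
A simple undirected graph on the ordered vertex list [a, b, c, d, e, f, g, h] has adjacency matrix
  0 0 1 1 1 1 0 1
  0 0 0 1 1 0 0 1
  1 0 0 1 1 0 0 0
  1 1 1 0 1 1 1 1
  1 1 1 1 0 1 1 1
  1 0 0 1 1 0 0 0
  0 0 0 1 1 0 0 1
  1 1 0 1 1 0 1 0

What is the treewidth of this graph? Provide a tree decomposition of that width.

Treewidth 3.
Bags: B1 = {a, d, e, h}  B2 = {d, e, g, h}  B3 = {a, c, d, e}  B4 = {b, d, e, h}  B5 = {a, d, e, f}
Tree: B1–B2, B1–B3, B2–B4, B3–B5

Each bag holds 4 vertices, so the decomposition has width 3, which upper-bounds the treewidth. Conversely, {d, e, g, h} is a clique of size 4, and the vertices of any clique must share a bag in every tree decomposition; so some bag has ≥ 4 vertices and tw(G) ≥ 3. The upper and lower bounds meet at 3, so that is the treewidth.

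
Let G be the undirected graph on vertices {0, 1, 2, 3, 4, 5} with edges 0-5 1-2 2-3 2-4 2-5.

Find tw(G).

A width-1 tree decomposition is:
Bags: B1 = {0, 5}  B2 = {2, 5}  B3 = {1, 2}  B4 = {2, 4}  B5 = {2, 3}
Tree: B1–B2, B2–B3, B3–B4, B2–B5
Every bag has size at most 2, so the width is 2 − 1 = 1 and tw(G) ≤ 1. Any graph with an edge has treewidth ≥ 1, and G has the edge 5–0. Combining the bounds, tw(G) = 1.

1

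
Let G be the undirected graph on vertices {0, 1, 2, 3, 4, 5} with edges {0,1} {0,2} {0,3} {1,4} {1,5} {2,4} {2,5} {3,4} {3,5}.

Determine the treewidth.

3

A width-3 tree decomposition is:
Bags: B1 = {1, 2, 3, 5}  B2 = {1, 2, 3, 4}  B3 = {0, 1, 2, 3}
Tree: B1–B2, B2–B3
The largest bag has 4 vertices, giving width 3; this decomposition certifies tw(G) ≤ 3. For the lower bound: the 4 vertex sets {3,5}, {1,4}, {2}, {0} are disjoint, each induces a connected subgraph, and every pair is joined by at least one edge of G. Contracting each set to a single vertex therefore yields K_{4} as a minor, and since treewidth is minor-monotone, tw(G) ≥ tw(K_{4}) = 3. Therefore the treewidth is 3.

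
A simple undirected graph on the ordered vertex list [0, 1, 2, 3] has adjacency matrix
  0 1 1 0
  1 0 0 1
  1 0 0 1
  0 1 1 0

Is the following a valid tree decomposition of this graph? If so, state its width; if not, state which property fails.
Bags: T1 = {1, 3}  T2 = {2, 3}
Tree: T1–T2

A tree decomposition must satisfy three properties: every vertex lies in some bag; for every edge, both endpoints lie together in some bag; and for every vertex, the bags containing it form a connected subtree. Here vertex 0 appears in no bag, so the decomposition is invalid.

No — vertex 0 appears in no bag.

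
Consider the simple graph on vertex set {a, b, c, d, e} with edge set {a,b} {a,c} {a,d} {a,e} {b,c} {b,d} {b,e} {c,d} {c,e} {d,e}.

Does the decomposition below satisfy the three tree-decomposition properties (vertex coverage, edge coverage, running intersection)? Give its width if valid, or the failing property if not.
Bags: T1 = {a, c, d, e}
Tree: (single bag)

No — vertex b appears in no bag.

A tree decomposition must satisfy three properties: every vertex lies in some bag; for every edge, both endpoints lie together in some bag; and for every vertex, the bags containing it form a connected subtree. Here vertex b appears in no bag, so the decomposition is invalid.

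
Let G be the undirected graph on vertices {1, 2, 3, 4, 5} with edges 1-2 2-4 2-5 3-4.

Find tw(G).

1

A width-1 tree decomposition is:
Bags: B1 = {2, 4}  B2 = {3, 4}  B3 = {1, 2}  B4 = {2, 5}
Tree: B1–B2, B1–B3, B3–B4
The largest bag has 2 vertices, giving width 1; this decomposition certifies tw(G) ≤ 1. G has an edge, so its treewidth is at least 1. The upper and lower bounds meet at 1, so that is the treewidth.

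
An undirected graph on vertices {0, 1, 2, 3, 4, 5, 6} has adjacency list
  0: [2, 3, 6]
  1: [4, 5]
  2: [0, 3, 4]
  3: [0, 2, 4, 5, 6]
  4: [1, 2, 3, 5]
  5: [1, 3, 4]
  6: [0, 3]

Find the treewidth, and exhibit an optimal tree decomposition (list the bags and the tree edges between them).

The largest bag has 3 vertices, giving width 2; this decomposition certifies tw(G) ≤ 2. On the other hand G contains the 3-clique {1, 4, 5}. A clique must lie in a single bag of any decomposition, so no decomposition can have width below 2. Combining the bounds, tw(G) = 2.

Treewidth 2.
Bags: B1 = {3, 4, 5}  B2 = {2, 3, 4}  B3 = {1, 4, 5}  B4 = {0, 2, 3}  B5 = {0, 3, 6}
Tree: B1–B2, B1–B3, B2–B4, B4–B5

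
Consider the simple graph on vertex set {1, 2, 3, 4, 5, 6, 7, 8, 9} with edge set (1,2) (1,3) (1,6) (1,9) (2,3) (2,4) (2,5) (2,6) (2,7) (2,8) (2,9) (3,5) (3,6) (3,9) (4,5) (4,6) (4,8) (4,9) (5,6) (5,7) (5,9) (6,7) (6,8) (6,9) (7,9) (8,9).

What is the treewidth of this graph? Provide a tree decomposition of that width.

The largest bag has 5 vertices, giving width 4; this decomposition certifies tw(G) ≤ 4. On the other hand G contains the 5-clique {2, 4, 6, 8, 9}. A clique must lie in a single bag of any decomposition, so no decomposition can have width below 4. Therefore the treewidth is 4.

Treewidth 4.
Bags: B1 = {1, 2, 3, 6, 9}  B2 = {2, 3, 5, 6, 9}  B3 = {2, 4, 5, 6, 9}  B4 = {2, 5, 6, 7, 9}  B5 = {2, 4, 6, 8, 9}
Tree: B1–B2, B2–B3, B3–B4, B3–B5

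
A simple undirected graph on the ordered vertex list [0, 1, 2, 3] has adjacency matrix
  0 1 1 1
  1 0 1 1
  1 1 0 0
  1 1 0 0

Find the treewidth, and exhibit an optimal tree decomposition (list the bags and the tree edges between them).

Every bag has size at most 3, so the width is 3 − 1 = 2 and tw(G) ≤ 2. For the lower bound, the 3 vertices {0, 1, 2} are pairwise adjacent, and any tree decomposition puts a clique entirely inside one bag — forcing width ≥ 2. The upper and lower bounds meet at 2, so that is the treewidth.

Treewidth 2.
One such decomposition:
Bags: B1 = {0, 1, 2}  B2 = {0, 1, 3}
Tree: B1–B2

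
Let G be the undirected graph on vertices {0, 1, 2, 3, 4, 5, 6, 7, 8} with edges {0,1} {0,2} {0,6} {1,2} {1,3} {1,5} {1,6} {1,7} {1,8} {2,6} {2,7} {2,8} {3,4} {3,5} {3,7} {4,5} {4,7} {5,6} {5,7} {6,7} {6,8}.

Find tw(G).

3

A width-3 tree decomposition is:
Bags: B1 = {1, 3, 5, 7}  B2 = {1, 5, 6, 7}  B3 = {3, 4, 5, 7}  B4 = {1, 2, 6, 7}  B5 = {1, 2, 6, 8}  B6 = {0, 1, 2, 6}
Tree: B1–B2, B1–B3, B2–B4, B4–B5, B5–B6
Each bag holds 4 vertices, so the decomposition has width 3, which upper-bounds the treewidth. On the other hand G contains the 4-clique {1, 3, 5, 7}. A clique must lie in a single bag of any decomposition, so no decomposition can have width below 3. The upper and lower bounds meet at 3, so that is the treewidth.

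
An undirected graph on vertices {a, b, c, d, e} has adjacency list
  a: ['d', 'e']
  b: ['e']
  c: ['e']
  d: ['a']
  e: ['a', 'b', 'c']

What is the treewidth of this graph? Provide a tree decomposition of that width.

Each bag holds 2 vertices, so the decomposition has width 1, which upper-bounds the treewidth. Since G has at least one edge (e.g. b–e), it is not an edgeless graph, so tw(G) ≥ 1. Hence tw(G) = 1 exactly.

Treewidth 1.
One such decomposition:
Bags: B1 = {b, e}  B2 = {a, e}  B3 = {a, d}  B4 = {c, e}
Tree: B1–B2, B2–B3, B2–B4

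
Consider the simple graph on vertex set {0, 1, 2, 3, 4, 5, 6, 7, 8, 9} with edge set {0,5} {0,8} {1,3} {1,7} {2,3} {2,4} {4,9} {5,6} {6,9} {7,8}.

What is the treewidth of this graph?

A width-2 tree decomposition is:
Bags: B1 = {2, 4, 9}  B2 = {2, 6, 9}  B3 = {2, 5, 6}  B4 = {0, 2, 5}  B5 = {0, 2, 8}  B6 = {2, 7, 8}  B7 = {1, 2, 7}  B8 = {1, 2, 3}
Tree: B1–B2, B2–B3, B3–B4, B4–B5, B5–B6, B6–B7, B7–B8
The largest bag has 3 vertices, giving width 2; this decomposition certifies tw(G) ≤ 2. The edges 2–4–9–6–5–0–8–7–1–3–2 form a cycle, so G is not a tree and its treewidth is at least 2. Therefore the treewidth is 2.

2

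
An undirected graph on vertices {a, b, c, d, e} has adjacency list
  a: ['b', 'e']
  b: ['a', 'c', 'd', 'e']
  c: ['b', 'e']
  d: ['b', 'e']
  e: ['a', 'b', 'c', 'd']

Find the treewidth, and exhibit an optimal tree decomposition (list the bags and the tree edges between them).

Treewidth 2.
One optimal decomposition is:
Bags: B1 = {b, d, e}  B2 = {b, c, e}  B3 = {a, b, e}
Tree: B1–B2, B1–B3

Each bag holds 3 vertices, so the decomposition has width 2, which upper-bounds the treewidth. On the other hand G contains the 3-clique {b, d, e}. A clique must lie in a single bag of any decomposition, so no decomposition can have width below 2. The upper and lower bounds meet at 2, so that is the treewidth.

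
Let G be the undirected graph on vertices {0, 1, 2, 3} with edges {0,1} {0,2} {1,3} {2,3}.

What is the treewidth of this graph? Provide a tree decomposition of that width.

Treewidth 2.
One optimal decomposition is:
Bags: B1 = {0, 2, 3}  B2 = {0, 1, 3}
Tree: B1–B2

Every bag has size at most 3, so the width is 3 − 1 = 2 and tw(G) ≤ 2. The edges 3–2–0–1–3 form a cycle, so G is not a tree and its treewidth is at least 2. Therefore the treewidth is 2.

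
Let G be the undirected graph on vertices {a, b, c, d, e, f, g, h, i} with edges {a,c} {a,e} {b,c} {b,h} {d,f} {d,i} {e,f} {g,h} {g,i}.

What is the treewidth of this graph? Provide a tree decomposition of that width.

Every bag has size at most 3, so the width is 3 − 1 = 2 and tw(G) ≤ 2. Since h–g–i–d–f–e–a–c–b–h is a cycle in G, G is not acyclic. Forests are exactly the graphs of treewidth ≤ 1, so tw(G) ≥ 2. Combining the bounds, tw(G) = 2.

Treewidth 2.
One optimal decomposition is:
Bags: B1 = {g, h, i}  B2 = {d, h, i}  B3 = {d, f, h}  B4 = {e, f, h}  B5 = {a, e, h}  B6 = {a, c, h}  B7 = {b, c, h}
Tree: B1–B2, B2–B3, B3–B4, B4–B5, B5–B6, B6–B7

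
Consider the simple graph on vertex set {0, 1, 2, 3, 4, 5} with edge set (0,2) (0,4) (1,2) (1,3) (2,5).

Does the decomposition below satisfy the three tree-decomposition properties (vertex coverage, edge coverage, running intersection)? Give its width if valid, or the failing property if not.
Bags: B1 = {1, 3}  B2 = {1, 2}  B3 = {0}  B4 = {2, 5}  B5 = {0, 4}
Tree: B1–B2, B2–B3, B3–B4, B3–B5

A tree decomposition must satisfy three properties: every vertex lies in some bag; for every edge, both endpoints lie together in some bag; and for every vertex, the bags containing it form a connected subtree. Here edge (2,0) lies in no bag, so the decomposition is invalid.

No — edge (2,0) lies in no bag.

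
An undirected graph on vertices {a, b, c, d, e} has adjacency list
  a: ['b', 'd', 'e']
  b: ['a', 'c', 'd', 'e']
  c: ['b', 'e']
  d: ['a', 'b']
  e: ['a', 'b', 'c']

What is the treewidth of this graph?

A width-2 tree decomposition is:
Bags: B1 = {a, b, e}  B2 = {b, c, e}  B3 = {a, b, d}
Tree: B1–B2, B1–B3
Every bag has size at most 3, so the width is 3 − 1 = 2 and tw(G) ≤ 2. For the lower bound, the 3 vertices {a, b, d} are pairwise adjacent, and any tree decomposition puts a clique entirely inside one bag — forcing width ≥ 2. Combining the bounds, tw(G) = 2.

2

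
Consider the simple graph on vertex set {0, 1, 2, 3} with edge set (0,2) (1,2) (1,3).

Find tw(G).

A width-1 tree decomposition is:
Bags: B1 = {1, 3}  B2 = {1, 2}  B3 = {0, 2}
Tree: B1–B2, B2–B3
The largest bag has 2 vertices, giving width 1; this decomposition certifies tw(G) ≤ 1. G has an edge, so its treewidth is at least 1. The upper and lower bounds meet at 1, so that is the treewidth.

1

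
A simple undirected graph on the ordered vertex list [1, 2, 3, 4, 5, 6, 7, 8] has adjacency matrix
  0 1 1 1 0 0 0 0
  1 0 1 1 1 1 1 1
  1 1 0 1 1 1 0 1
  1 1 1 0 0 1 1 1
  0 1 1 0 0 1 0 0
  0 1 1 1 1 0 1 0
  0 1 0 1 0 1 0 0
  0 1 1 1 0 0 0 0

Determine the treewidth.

A width-3 tree decomposition is:
Bags: B1 = {1, 2, 3, 4}  B2 = {2, 3, 4, 6}  B3 = {2, 3, 5, 6}  B4 = {2, 4, 6, 7}  B5 = {2, 3, 4, 8}
Tree: B1–B2, B2–B3, B2–B4, B2–B5
Every bag has size at most 4, so the width is 4 − 1 = 3 and tw(G) ≤ 3. Conversely, {2, 3, 4, 8} is a clique of size 4, and the vertices of any clique must share a bag in every tree decomposition; so some bag has ≥ 4 vertices and tw(G) ≥ 3. Hence tw(G) = 3 exactly.

3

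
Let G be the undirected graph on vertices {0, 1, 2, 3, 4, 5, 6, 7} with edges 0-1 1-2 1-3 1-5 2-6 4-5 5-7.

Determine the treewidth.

A width-1 tree decomposition is:
Bags: B1 = {1, 2}  B2 = {2, 6}  B3 = {1, 5}  B4 = {4, 5}  B5 = {5, 7}  B6 = {0, 1}  B7 = {1, 3}
Tree: B1–B2, B1–B3, B3–B4, B4–B5, B1–B6, B3–B7
Each bag holds 2 vertices, so the decomposition has width 1, which upper-bounds the treewidth. G has an edge, so its treewidth is at least 1. Combining the bounds, tw(G) = 1.

1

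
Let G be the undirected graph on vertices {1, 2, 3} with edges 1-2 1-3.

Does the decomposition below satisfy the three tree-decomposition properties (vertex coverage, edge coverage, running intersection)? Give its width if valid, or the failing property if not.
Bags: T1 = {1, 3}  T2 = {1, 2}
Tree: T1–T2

Yes; width 1.

Vertex coverage: the bags together contain {1, 2, 3}, the full vertex set. Edge coverage: each edge of G has both endpoints in at least one bag. Running intersection: for every vertex, the bags containing it form a connected subtree. All three properties hold, so this is a valid tree decomposition of width max|bag| − 1 = 1, and hence tw(G) ≤ 1.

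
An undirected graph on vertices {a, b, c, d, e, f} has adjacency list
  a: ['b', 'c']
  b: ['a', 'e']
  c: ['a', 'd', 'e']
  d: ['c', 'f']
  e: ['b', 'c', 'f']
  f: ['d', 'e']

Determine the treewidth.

A width-2 tree decomposition is:
Bags: B1 = {d, e, f}  B2 = {c, d, e}  B3 = {b, c, e}  B4 = {a, b, c}
Tree: B1–B2, B2–B3, B3–B4
Each bag holds 3 vertices, so the decomposition has width 2, which upper-bounds the treewidth. Since f–d–c–e–f is a cycle in G, G is not acyclic. Forests are exactly the graphs of treewidth ≤ 1, so tw(G) ≥ 2. Therefore the treewidth is 2.

2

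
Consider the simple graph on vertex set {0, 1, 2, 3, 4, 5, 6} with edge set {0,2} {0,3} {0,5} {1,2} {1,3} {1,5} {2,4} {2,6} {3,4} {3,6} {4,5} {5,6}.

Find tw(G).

A width-3 tree decomposition is:
Bags: B1 = {0, 2, 3, 5}  B2 = {2, 3, 5, 6}  B3 = {1, 2, 3, 5}  B4 = {2, 3, 4, 5}
Tree: B1–B2, B2–B3, B3–B4
The largest bag has 4 vertices, giving width 3; this decomposition certifies tw(G) ≤ 3. For the lower bound: the 4 vertex sets {0,2}, {5,6}, {3}, {1} are disjoint, each induces a connected subgraph, and every pair is joined by at least one edge of G. Contracting each set to a single vertex therefore yields K_{4} as a minor, and since treewidth is minor-monotone, tw(G) ≥ tw(K_{4}) = 3. Combining the bounds, tw(G) = 3.

3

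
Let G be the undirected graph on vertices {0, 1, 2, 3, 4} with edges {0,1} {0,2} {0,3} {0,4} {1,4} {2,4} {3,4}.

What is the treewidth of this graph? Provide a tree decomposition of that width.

Treewidth 2.
One optimal decomposition is:
Bags: B1 = {0, 2, 4}  B2 = {0, 1, 4}  B3 = {0, 3, 4}
Tree: B1–B2, B1–B3

Each bag holds 3 vertices, so the decomposition has width 2, which upper-bounds the treewidth. On the other hand G contains the 3-clique {0, 1, 4}. A clique must lie in a single bag of any decomposition, so no decomposition can have width below 2. Hence tw(G) = 2 exactly.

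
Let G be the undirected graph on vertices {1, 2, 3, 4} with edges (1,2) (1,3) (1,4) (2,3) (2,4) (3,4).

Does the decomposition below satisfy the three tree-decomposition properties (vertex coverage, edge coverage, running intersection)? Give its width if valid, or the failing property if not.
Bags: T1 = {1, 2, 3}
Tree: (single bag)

A tree decomposition must satisfy three properties: every vertex lies in some bag; for every edge, both endpoints lie together in some bag; and for every vertex, the bags containing it form a connected subtree. Here vertex 4 appears in no bag, so the decomposition is invalid.

No — vertex 4 appears in no bag.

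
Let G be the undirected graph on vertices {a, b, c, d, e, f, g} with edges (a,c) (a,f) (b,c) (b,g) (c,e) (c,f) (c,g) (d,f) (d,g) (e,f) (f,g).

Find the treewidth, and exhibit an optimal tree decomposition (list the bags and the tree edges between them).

The largest bag has 3 vertices, giving width 2; this decomposition certifies tw(G) ≤ 2. Conversely, {d, f, g} is a clique of size 3, and the vertices of any clique must share a bag in every tree decomposition; so some bag has ≥ 3 vertices and tw(G) ≥ 2. Combining the bounds, tw(G) = 2.

Treewidth 2.
One such decomposition:
Bags: B1 = {d, f, g}  B2 = {c, f, g}  B3 = {a, c, f}  B4 = {c, e, f}  B5 = {b, c, g}
Tree: B1–B2, B2–B3, B2–B4, B2–B5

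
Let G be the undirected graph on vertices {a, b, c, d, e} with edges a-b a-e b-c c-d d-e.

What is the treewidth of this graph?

A width-2 tree decomposition is:
Bags: B1 = {a, b, e}  B2 = {b, c, e}  B3 = {c, d, e}
Tree: B1–B2, B2–B3
Each bag holds 3 vertices, so the decomposition has width 2, which upper-bounds the treewidth. For the lower bound, G contains the cycle e–a–b–c–d–e, so G is not a forest; only forests have treewidth ≤ 1, hence tw(G) ≥ 2. Therefore the treewidth is 2.

2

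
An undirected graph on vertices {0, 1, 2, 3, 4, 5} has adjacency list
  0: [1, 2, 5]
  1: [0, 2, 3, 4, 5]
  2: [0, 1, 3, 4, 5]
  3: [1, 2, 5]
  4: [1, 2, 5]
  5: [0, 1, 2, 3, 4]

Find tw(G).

3

A width-3 tree decomposition is:
Bags: B1 = {1, 2, 3, 5}  B2 = {1, 2, 4, 5}  B3 = {0, 1, 2, 5}
Tree: B1–B2, B1–B3
Each bag holds 4 vertices, so the decomposition has width 3, which upper-bounds the treewidth. On the other hand G contains the 4-clique {0, 1, 2, 5}. A clique must lie in a single bag of any decomposition, so no decomposition can have width below 3. Therefore the treewidth is 3.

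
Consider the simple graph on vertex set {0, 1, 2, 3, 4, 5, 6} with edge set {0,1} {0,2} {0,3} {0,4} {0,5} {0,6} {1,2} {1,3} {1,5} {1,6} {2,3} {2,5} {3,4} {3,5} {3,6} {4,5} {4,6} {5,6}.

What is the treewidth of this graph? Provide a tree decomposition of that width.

Treewidth 4.
Bags: B1 = {0, 1, 2, 3, 5}  B2 = {0, 1, 3, 5, 6}  B3 = {0, 3, 4, 5, 6}
Tree: B1–B2, B2–B3

The largest bag has 5 vertices, giving width 4; this decomposition certifies tw(G) ≤ 4. On the other hand G contains the 5-clique {0, 1, 2, 3, 5}. A clique must lie in a single bag of any decomposition, so no decomposition can have width below 4. Therefore the treewidth is 4.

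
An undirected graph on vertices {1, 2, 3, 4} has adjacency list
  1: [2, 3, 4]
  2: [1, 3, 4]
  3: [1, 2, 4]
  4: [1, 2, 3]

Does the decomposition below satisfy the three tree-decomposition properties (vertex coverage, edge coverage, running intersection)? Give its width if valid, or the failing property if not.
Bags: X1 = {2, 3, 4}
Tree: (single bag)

A tree decomposition must satisfy three properties: every vertex lies in some bag; for every edge, both endpoints lie together in some bag; and for every vertex, the bags containing it form a connected subtree. Here vertex 1 appears in no bag, so the decomposition is invalid.

No — vertex 1 appears in no bag.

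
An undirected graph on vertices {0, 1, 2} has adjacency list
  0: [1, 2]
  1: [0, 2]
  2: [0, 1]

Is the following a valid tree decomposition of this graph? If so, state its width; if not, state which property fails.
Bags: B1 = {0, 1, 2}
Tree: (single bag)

Every vertex of G appears in some bag (union = {0, 1, 2}); every edge is covered by a bag; and for each vertex v the set of bags containing v is connected in the bag tree. The decomposition is therefore valid. The largest bag has 3 vertices, so the width is 2.

Yes; width 2.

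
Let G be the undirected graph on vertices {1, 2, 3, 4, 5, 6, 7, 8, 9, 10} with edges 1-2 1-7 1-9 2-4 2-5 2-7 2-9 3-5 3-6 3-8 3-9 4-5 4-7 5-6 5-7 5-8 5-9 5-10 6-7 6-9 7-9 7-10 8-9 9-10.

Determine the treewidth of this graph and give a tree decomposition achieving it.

Treewidth 3.
One such decomposition:
Bags: B1 = {2, 5, 7, 9}  B2 = {5, 7, 9, 10}  B3 = {5, 6, 7, 9}  B4 = {3, 5, 6, 9}  B5 = {1, 2, 7, 9}  B6 = {3, 5, 8, 9}  B7 = {2, 4, 5, 7}
Tree: B1–B2, B1–B3, B3–B4, B1–B5, B4–B6, B1–B7

The largest bag has 4 vertices, giving width 3; this decomposition certifies tw(G) ≤ 3. Conversely, {1, 2, 7, 9} is a clique of size 4, and the vertices of any clique must share a bag in every tree decomposition; so some bag has ≥ 4 vertices and tw(G) ≥ 3. Therefore the treewidth is 3.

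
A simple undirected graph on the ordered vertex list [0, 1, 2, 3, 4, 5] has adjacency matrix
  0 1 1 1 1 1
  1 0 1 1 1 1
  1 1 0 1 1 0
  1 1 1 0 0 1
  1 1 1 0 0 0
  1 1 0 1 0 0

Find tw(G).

A width-3 tree decomposition is:
Bags: B1 = {0, 1, 3, 5}  B2 = {0, 1, 2, 3}  B3 = {0, 1, 2, 4}
Tree: B1–B2, B2–B3
Every bag has size at most 4, so the width is 4 − 1 = 3 and tw(G) ≤ 3. On the other hand G contains the 4-clique {0, 1, 2, 3}. A clique must lie in a single bag of any decomposition, so no decomposition can have width below 3. Hence tw(G) = 3 exactly.

3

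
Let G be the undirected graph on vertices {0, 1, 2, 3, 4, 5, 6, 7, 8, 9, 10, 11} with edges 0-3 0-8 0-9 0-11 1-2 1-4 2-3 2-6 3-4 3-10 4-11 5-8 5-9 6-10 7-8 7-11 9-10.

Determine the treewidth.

A width-3 tree decomposition is:
Bags: B1 = {5, 7, 8, 9}  B2 = {0, 7, 8, 9}  B3 = {0, 7, 9, 11}  B4 = {0, 9, 10, 11}  B5 = {0, 3, 10, 11}  B6 = {3, 4, 10, 11}  B7 = {3, 4, 6, 10}  B8 = {2, 3, 4, 6}  B9 = {1, 2, 4, 6}
Tree: B1–B2, B2–B3, B3–B4, B4–B5, B5–B6, B6–B7, B7–B8, B8–B9
Each bag holds 4 vertices, so the decomposition has width 3, which upper-bounds the treewidth. For the lower bound: the 4 vertex sets {5,7,8}, {9}, {0}, {3,4,10,11} are disjoint, each induces a connected subgraph, and every pair is joined by at least one edge of G. Contracting each set to a single vertex therefore yields K_{4} as a minor, and since treewidth is minor-monotone, tw(G) ≥ tw(K_{4}) = 3. Therefore the treewidth is 3.

3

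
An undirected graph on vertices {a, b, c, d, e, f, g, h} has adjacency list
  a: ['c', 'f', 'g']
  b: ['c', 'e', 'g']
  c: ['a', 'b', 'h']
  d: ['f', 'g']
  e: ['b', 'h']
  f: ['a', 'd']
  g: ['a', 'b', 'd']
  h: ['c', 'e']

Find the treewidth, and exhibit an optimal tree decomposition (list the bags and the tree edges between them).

Treewidth 2.
Bags: B1 = {d, f, g}  B2 = {a, f, g}  B3 = {a, b, g}  B4 = {a, b, c}  B5 = {b, c, e}  B6 = {c, e, h}
Tree: B1–B2, B2–B3, B3–B4, B4–B5, B5–B6

Every bag has size at most 3, so the width is 3 − 1 = 2 and tw(G) ≤ 2. For the lower bound, G contains the cycle d–f–a–g–d, so G is not a forest; only forests have treewidth ≤ 1, hence tw(G) ≥ 2. The upper and lower bounds meet at 2, so that is the treewidth.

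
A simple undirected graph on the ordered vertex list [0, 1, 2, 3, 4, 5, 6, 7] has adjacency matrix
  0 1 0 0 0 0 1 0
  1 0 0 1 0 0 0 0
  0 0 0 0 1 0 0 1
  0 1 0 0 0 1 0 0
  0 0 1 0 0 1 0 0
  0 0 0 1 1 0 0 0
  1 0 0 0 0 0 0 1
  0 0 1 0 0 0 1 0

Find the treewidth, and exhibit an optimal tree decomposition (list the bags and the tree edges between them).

Every bag has size at most 3, so the width is 3 − 1 = 2 and tw(G) ≤ 2. The edges 2–4–5–3–1–0–6–7–2 form a cycle, so G is not a tree and its treewidth is at least 2. Hence tw(G) = 2 exactly.

Treewidth 2.
Bags: B1 = {2, 4, 5}  B2 = {2, 3, 5}  B3 = {1, 2, 3}  B4 = {0, 1, 2}  B5 = {0, 2, 6}  B6 = {2, 6, 7}
Tree: B1–B2, B2–B3, B3–B4, B4–B5, B5–B6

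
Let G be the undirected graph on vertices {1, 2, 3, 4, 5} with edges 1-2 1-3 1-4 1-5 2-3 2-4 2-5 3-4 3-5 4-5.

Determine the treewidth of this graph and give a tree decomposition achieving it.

Treewidth 4.
One such decomposition:
Bags: B1 = {1, 2, 3, 4, 5}
Tree: (single bag)

A single bag containing all 5 vertices is trivially a valid decomposition of width 4. Conversely, {1, 2, 3, 4, 5} is a clique of size 5, and the vertices of any clique must share a bag in every tree decomposition; so some bag has ≥ 5 vertices and tw(G) ≥ 4. The upper and lower bounds meet at 4, so that is the treewidth.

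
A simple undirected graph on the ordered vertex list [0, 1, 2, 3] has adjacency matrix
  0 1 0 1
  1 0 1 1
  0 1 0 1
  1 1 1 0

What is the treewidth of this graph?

A width-2 tree decomposition is:
Bags: B1 = {0, 1, 3}  B2 = {1, 2, 3}
Tree: B1–B2
Each bag holds 3 vertices, so the decomposition has width 2, which upper-bounds the treewidth. Conversely, {0, 1, 3} is a clique of size 3, and the vertices of any clique must share a bag in every tree decomposition; so some bag has ≥ 3 vertices and tw(G) ≥ 2. Combining the bounds, tw(G) = 2.

2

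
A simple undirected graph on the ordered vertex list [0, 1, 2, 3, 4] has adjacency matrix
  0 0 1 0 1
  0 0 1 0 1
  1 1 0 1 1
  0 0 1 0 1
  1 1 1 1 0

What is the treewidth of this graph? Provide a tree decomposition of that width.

Treewidth 2.
One optimal decomposition is:
Bags: B1 = {2, 3, 4}  B2 = {0, 2, 4}  B3 = {1, 2, 4}
Tree: B1–B2, B1–B3

Each bag holds 3 vertices, so the decomposition has width 2, which upper-bounds the treewidth. For the lower bound, the 3 vertices {0, 2, 4} are pairwise adjacent, and any tree decomposition puts a clique entirely inside one bag — forcing width ≥ 2. Therefore the treewidth is 2.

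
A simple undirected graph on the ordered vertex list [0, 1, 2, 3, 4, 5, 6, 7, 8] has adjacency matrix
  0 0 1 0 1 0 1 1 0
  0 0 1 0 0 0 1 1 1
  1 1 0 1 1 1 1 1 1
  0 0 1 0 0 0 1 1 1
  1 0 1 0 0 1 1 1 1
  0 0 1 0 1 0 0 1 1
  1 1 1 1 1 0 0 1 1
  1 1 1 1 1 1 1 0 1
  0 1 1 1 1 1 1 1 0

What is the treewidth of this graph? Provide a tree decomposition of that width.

Treewidth 4.
Bags: B1 = {2, 4, 6, 7, 8}  B2 = {1, 2, 6, 7, 8}  B3 = {0, 2, 4, 6, 7}  B4 = {2, 4, 5, 7, 8}  B5 = {2, 3, 6, 7, 8}
Tree: B1–B2, B1–B3, B1–B4, B2–B5

Every bag has size at most 5, so the width is 5 − 1 = 4 and tw(G) ≤ 4. For the lower bound, the 5 vertices {2, 4, 5, 7, 8} are pairwise adjacent, and any tree decomposition puts a clique entirely inside one bag — forcing width ≥ 4. Therefore the treewidth is 4.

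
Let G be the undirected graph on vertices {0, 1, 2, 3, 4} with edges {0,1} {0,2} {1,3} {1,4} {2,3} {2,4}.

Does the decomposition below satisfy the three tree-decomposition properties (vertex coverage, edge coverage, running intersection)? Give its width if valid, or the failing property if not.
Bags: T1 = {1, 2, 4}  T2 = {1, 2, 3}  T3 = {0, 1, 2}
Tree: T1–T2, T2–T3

Yes; width 2.

Vertex coverage: the bags together contain {0, 1, 2, 3, 4}, the full vertex set. Edge coverage: each edge of G has both endpoints in at least one bag. Running intersection: for every vertex, the bags containing it form a connected subtree. All three properties hold, so this is a valid tree decomposition of width max|bag| − 1 = 2, and hence tw(G) ≤ 2.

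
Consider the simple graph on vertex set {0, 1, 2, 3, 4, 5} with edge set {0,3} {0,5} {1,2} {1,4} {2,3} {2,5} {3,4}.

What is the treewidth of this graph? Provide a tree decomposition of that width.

Treewidth 2.
Bags: B1 = {1, 2, 4}  B2 = {2, 3, 4}  B3 = {2, 3, 5}  B4 = {0, 3, 5}
Tree: B1–B2, B2–B3, B3–B4

Every bag has size at most 3, so the width is 3 − 1 = 2 and tw(G) ≤ 2. The edges 1–4–3–2–1 form a cycle, so G is not a tree and its treewidth is at least 2. The upper and lower bounds meet at 2, so that is the treewidth.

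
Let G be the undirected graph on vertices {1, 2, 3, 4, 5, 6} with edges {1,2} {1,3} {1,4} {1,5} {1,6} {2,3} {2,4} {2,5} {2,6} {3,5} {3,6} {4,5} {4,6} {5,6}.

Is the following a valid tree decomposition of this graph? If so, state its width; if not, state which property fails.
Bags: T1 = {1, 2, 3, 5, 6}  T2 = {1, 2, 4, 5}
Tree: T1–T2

No — edge (6,4) lies in no bag.

A tree decomposition must satisfy three properties: every vertex lies in some bag; for every edge, both endpoints lie together in some bag; and for every vertex, the bags containing it form a connected subtree. Here edge (6,4) lies in no bag, so the decomposition is invalid.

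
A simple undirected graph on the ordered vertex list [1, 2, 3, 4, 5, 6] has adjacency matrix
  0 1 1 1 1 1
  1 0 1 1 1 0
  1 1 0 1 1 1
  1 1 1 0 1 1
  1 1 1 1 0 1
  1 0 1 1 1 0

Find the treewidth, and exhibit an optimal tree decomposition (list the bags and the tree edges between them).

Each bag holds 5 vertices, so the decomposition has width 4, which upper-bounds the treewidth. For the lower bound, the 5 vertices {1, 2, 3, 4, 5} are pairwise adjacent, and any tree decomposition puts a clique entirely inside one bag — forcing width ≥ 4. Therefore the treewidth is 4.

Treewidth 4.
One optimal decomposition is:
Bags: B1 = {1, 2, 3, 4, 5}  B2 = {1, 3, 4, 5, 6}
Tree: B1–B2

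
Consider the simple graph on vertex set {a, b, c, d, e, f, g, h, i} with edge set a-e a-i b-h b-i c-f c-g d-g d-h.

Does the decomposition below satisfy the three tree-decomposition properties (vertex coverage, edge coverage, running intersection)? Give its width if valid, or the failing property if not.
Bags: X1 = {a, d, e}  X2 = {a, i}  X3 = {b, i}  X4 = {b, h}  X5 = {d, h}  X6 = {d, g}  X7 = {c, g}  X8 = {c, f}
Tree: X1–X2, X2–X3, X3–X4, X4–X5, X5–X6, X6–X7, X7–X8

No — bags containing vertex d are not connected in the tree.

A tree decomposition must satisfy three properties: every vertex lies in some bag; for every edge, both endpoints lie together in some bag; and for every vertex, the bags containing it form a connected subtree. Here bags containing vertex d are not connected in the tree, so the decomposition is invalid.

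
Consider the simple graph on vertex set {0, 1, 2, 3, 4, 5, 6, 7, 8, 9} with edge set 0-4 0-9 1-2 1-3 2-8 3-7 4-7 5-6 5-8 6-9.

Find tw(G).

A width-2 tree decomposition is:
Bags: B1 = {0, 6, 9}  B2 = {0, 4, 6}  B3 = {4, 6, 7}  B4 = {3, 6, 7}  B5 = {1, 3, 6}  B6 = {1, 2, 6}  B7 = {2, 6, 8}  B8 = {5, 6, 8}
Tree: B1–B2, B2–B3, B3–B4, B4–B5, B5–B6, B6–B7, B7–B8
Each bag holds 3 vertices, so the decomposition has width 2, which upper-bounds the treewidth. The edges 6–9–0–4–7–3–1–2–8–5–6 form a cycle, so G is not a tree and its treewidth is at least 2. Combining the bounds, tw(G) = 2.

2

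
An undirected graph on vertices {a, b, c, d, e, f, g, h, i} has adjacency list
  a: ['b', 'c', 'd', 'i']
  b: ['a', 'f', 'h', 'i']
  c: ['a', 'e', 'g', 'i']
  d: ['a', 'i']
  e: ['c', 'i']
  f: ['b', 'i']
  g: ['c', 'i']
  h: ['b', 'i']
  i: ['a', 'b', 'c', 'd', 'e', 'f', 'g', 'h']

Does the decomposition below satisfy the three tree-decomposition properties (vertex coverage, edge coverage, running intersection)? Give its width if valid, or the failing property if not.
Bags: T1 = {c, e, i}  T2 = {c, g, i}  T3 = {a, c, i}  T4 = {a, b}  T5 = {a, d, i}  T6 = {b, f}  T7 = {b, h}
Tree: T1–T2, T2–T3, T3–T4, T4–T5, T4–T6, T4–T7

A tree decomposition must satisfy three properties: every vertex lies in some bag; for every edge, both endpoints lie together in some bag; and for every vertex, the bags containing it form a connected subtree. Here edge (i,b) lies in no bag, so the decomposition is invalid.

No — edge (i,b) lies in no bag.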